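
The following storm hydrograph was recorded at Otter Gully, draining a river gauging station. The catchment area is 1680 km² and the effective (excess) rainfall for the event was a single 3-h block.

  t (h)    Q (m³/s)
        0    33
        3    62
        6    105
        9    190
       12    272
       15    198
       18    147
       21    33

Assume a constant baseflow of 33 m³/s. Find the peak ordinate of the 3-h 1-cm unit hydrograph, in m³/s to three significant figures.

U_p ≈ 479 m³/s

Direct runoff: 0.0, 29.0, 72.0, 157.0, 239.0, 165.0, 114.0, 0.0 m³/s; ΣQ_DR = 776.0 m³/s, peak = 239.0 m³/s.
Runoff depth d = ΣQ_DR·Δt / A = 776.0 × 10800 / (1680 km²) = 4.989 mm.
The 1-cm UH is the DRH scaled by (10 mm)/d, so U_p = 239.0 × 10/4.989 = 479 m³/s.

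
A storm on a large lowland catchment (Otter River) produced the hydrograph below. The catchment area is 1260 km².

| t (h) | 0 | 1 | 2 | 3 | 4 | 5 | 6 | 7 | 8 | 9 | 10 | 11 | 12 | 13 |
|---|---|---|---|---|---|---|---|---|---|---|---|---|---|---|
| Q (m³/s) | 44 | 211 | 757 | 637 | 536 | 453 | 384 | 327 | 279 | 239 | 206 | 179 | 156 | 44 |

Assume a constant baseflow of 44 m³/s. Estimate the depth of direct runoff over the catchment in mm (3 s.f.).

Direct runoff: 0.0, 167.0, 713.0, 593.0, 492.0, 409.0, 340.0, 283.0, 235.0, 195.0, 162.0, 135.0, 112.0, 0.0 m³/s; ΣQ_DR = 3836 m³/s.
V = ΣQ_DR · Δt = 3836 × 3600 s = 1.381 × 10^7 m³.
Over A = 1260 km², depth = V / A = 11.0 mm.

d ≈ 11.0 mm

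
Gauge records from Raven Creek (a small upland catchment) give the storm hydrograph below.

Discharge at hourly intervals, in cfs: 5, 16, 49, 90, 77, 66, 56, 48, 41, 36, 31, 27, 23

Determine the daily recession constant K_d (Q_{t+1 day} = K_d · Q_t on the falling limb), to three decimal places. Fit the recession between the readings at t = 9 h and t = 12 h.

K_d ≈ 0.028

Between t = 9 h and t = 12 h the flow falls from 36 to 23 cfs over 3×1 h = 3 h.
Per-interval ratio K = (23/36)^(1/3) = 0.8613; K_d = K^(24/1) = 0.028.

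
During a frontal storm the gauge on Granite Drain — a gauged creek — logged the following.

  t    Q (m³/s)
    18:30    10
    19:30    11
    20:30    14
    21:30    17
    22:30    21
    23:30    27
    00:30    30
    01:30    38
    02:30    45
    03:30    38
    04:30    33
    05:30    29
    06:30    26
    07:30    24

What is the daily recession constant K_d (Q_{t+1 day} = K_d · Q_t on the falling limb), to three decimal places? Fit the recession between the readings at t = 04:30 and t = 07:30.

Between t = 04:30 and t = 07:30 the flow falls from 33 to 24 m³/s over 3×1 h = 3 h.
Per-interval ratio K = (24/33)^(1/3) = 0.8993; K_d = K^(24/1) = 0.078.

K_d ≈ 0.078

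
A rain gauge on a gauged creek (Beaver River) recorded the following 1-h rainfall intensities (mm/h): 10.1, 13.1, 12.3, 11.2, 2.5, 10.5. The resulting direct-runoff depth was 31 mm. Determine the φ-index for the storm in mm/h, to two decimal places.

φ ≈ 5.24 mm/h

Only the 5 blocks with intensity above φ contribute runoff: 10.1, 13.1, 12.3, 11.2, 10.5 mm/h.
Σ(I−φ)·Δt = d  ⇒  (10.1+13.1+12.3+11.2+10.5 − 5φ)·1 = 31
φ = (57.20 − 31/1) / 5 = 5.24 mm/h.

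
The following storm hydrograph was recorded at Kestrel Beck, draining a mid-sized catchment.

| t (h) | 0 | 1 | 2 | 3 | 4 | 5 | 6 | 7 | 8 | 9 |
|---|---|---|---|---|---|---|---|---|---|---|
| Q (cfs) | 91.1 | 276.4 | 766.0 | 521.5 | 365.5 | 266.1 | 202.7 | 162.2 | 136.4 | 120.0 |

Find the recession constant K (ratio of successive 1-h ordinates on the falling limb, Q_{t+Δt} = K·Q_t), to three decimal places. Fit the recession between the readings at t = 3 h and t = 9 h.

Using the recession-limb readings at t = 3 h and t = 9 h: Q falls from 521.5 to 120.0 cfs over 6 intervals.
K = (Q₂/Q₁)^(1/6) = (120.0/521.5)^(1/6) = 0.783.

K ≈ 0.783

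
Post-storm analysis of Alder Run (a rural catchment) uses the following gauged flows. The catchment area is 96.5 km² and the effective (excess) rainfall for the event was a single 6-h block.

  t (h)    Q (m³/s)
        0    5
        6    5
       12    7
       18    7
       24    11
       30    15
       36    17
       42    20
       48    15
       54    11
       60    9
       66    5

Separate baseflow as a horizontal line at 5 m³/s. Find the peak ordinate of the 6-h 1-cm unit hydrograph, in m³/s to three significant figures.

U_p ≈ 10.0 m³/s

Direct runoff: 0.0, 0.0, 2.0, 2.0, 6.0, 10.0, 12.0, 15.0, 10.0, 6.0, 4.0, 0.0 m³/s; ΣQ_DR = 67.00 m³/s, peak = 15.0 m³/s.
Runoff depth d = ΣQ_DR·Δt / A = 67.00 × 21600 / (96.5 km²) = 15.00 mm.
The 1-cm UH is the DRH scaled by (10 mm)/d, so U_p = 15.0 × 10/15.00 = 10.0 m³/s.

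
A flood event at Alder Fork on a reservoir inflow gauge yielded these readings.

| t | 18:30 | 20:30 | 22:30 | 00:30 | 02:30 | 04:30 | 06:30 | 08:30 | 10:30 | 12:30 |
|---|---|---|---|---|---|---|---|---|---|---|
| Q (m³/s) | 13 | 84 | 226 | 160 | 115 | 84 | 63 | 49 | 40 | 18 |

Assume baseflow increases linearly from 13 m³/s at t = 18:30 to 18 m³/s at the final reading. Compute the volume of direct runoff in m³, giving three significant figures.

V ≈ 5.02 × 10^6 m³

Direct-runoff ordinates (Q − Q_b): 0.00, 70.44, 211.89, 145.33, 99.78, 68.22, 46.67, 32.11, 22.56, 0.00 m³/s.
ΣQ_DR = 697.0 m³/s.
With Δt = 2 h = 7200 s, V = ΣQ_DR · Δt = 697.0 × 7200 = 5.02 × 10^6 m³.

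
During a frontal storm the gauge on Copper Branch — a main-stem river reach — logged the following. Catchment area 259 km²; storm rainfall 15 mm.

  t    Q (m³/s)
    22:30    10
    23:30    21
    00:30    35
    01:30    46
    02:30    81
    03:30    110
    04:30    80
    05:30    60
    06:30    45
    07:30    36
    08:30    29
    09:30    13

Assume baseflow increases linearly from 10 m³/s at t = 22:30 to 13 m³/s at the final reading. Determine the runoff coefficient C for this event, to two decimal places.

ΣQ_DR = 428.0 m³/s; V = ΣQ_DR·Δt = 1.541 × 10^6 m³.
Runoff depth d = V / A = 5.949 mm.
C = d / P = 5.949 / 15 = 0.40.

C ≈ 0.40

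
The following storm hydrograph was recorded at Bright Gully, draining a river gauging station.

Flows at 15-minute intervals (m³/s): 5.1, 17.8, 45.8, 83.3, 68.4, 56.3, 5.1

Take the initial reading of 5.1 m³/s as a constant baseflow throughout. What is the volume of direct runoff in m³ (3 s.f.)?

V ≈ 2.21 × 10^5 m³

Direct-runoff ordinates (Q − Q_b): 0.0, 12.7, 40.7, 78.2, 63.3, 51.2, 0.0 m³/s.
ΣQ_DR = 246.1 m³/s.
With Δt = 0.25 h = 900 s, V = ΣQ_DR · Δt = 246.1 × 900 = 2.21 × 10^5 m³.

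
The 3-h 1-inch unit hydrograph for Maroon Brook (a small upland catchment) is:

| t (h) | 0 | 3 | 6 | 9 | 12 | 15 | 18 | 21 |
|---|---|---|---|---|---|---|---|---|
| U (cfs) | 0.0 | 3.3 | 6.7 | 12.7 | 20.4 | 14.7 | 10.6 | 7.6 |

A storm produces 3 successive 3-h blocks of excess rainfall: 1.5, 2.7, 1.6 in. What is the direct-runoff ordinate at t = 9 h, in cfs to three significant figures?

By discrete convolution, Q_j = Σ (P_i / 1 in) · U_{j−i}.
At t = 9 h (j=3): Q = (1.5/1)·12.7 + (2.7/1)·6.7 + (1.6/1)·3.3 = 42.4 cfs.

Q ≈ 42.4 cfs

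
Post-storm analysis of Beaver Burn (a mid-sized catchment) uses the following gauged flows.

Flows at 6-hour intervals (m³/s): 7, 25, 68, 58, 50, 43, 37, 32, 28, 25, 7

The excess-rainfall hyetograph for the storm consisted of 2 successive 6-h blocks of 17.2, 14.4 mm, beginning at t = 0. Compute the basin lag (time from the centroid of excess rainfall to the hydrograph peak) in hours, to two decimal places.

Centroid of excess rainfall: t_c = Σ P_i·t̄_i / ΣP_i = 5.7342 h (block centres at 3, 9 h).
Hydrograph peak occurs at t = 12 h, so basin lag t_L = 12 − 5.7342 = 6.27 h.

t_L ≈ 6.27 h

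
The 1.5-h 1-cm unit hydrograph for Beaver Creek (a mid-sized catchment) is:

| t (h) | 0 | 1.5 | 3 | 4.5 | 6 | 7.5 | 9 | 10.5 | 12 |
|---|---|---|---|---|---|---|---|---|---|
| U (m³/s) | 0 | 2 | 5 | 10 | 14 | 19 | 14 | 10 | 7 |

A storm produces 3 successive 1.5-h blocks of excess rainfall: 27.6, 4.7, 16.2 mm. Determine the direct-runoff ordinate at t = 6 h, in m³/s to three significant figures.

By discrete convolution, Q_j = Σ (P_i / 10 mm) · U_{j−i}.
At t = 6 h (j=4): Q = (27.6/10)·14 + (4.7/10)·10 + (16.2/10)·5 = 51.4 m³/s.

Q ≈ 51.4 m³/s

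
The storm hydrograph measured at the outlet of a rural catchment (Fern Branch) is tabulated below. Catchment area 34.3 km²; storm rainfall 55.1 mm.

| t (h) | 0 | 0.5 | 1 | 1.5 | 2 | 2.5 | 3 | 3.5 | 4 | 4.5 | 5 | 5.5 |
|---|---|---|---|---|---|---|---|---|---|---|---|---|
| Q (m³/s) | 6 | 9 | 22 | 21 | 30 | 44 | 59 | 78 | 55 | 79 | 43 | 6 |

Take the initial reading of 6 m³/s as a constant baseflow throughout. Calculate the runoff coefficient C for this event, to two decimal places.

ΣQ_DR = 380.0 m³/s; V = ΣQ_DR·Δt = 6.840 × 10^5 m³.
Runoff depth d = V / A = 19.94 mm.
C = d / P = 19.94 / 55.1 = 0.36.

C ≈ 0.36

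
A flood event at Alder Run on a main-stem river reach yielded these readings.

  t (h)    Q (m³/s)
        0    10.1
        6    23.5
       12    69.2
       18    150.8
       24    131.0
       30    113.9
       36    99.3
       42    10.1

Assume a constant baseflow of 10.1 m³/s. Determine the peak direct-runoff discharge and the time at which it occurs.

Subtracting baseflow gives direct-runoff ordinates: 0.0, 13.4, 59.1, 140.7, 120.9, 103.8, 89.2, 0.0 m³/s.
The maximum is 140.7 m³/s, occurring at the reading for t = 18 h.

Q_p = 140.7 m³/s at t = 18 h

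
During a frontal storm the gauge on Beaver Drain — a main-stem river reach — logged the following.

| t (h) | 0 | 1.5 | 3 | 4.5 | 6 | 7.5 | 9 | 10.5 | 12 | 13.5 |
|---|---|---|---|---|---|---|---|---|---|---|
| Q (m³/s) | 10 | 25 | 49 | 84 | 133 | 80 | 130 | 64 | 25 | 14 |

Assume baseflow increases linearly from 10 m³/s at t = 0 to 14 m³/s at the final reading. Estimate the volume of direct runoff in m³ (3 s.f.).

V ≈ 2.67 × 10^6 m³

Direct-runoff ordinates (Q − Q_b): 0.00, 14.56, 38.11, 72.67, 121.22, 67.78, 117.33, 50.89, 11.44, 0.00 m³/s.
ΣQ_DR = 494.0 m³/s.
With Δt = 1.5 h = 5400 s, V = ΣQ_DR · Δt = 494.0 × 5400 = 2.67 × 10^6 m³.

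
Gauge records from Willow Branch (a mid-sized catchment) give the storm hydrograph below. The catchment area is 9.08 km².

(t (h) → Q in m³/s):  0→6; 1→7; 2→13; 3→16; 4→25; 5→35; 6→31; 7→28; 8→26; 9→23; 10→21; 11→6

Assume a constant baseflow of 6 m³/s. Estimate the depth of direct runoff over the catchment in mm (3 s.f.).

Direct runoff: 0.0, 1.0, 7.0, 10.0, 19.0, 29.0, 25.0, 22.0, 20.0, 17.0, 15.0, 0.0 m³/s; ΣQ_DR = 165.0 m³/s.
V = ΣQ_DR · Δt = 165.0 × 3600 s = 5.940 × 10^5 m³.
Over A = 9.08 km², depth = V / A = 65.4 mm.

d ≈ 65.4 mm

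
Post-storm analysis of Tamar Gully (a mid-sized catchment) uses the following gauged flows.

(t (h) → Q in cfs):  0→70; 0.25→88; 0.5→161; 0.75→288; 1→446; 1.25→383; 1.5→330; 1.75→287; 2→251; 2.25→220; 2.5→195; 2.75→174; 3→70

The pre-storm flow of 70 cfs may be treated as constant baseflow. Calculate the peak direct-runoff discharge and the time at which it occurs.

Subtracting baseflow gives direct-runoff ordinates: 0.0, 18.0, 91.0, 218.0, 376.0, 313.0, 260.0, 217.0, 181.0, 150.0, 125.0, 104.0, 0.0 cfs.
The maximum is 376.0 cfs, occurring at the reading for t = 1 h.

Q_p = 376.0 cfs at t = 1 h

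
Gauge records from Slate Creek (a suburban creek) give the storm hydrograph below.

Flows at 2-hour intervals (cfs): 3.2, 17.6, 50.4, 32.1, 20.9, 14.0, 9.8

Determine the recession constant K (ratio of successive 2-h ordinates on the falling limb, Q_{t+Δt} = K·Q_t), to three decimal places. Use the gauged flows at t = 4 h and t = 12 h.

K ≈ 0.664

Using the recession-limb readings at t = 4 h and t = 12 h: Q falls from 50.4 to 9.8 cfs over 4 intervals.
K = (Q₂/Q₁)^(1/4) = (9.8/50.4)^(1/4) = 0.664.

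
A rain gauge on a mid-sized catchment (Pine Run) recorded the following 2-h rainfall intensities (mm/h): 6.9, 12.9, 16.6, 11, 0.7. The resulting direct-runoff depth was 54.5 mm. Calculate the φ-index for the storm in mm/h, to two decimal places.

φ ≈ 5.04 mm/h

Only the 4 blocks with intensity above φ contribute runoff: 6.9, 12.9, 16.6, 11 mm/h.
Σ(I−φ)·Δt = d  ⇒  (6.9+12.9+16.6+11 − 4φ)·2 = 54.5
φ = (47.40 − 54.5/2) / 4 = 5.04 mm/h.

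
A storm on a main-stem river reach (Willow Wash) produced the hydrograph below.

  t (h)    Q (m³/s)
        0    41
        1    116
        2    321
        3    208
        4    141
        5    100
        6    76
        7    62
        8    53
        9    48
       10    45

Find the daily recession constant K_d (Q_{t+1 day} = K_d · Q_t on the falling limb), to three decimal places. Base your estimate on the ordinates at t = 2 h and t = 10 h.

Between t = 2 h and t = 10 h the flow falls from 321 to 45 m³/s over 8×1 h = 8 h.
Per-interval ratio K = (45/321)^(1/8) = 0.7822; K_d = K^(24/1) = 0.003.

K_d ≈ 0.003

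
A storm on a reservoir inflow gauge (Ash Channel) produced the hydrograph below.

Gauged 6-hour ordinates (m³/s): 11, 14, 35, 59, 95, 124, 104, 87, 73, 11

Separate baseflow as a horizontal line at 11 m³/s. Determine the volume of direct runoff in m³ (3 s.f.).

Direct-runoff ordinates (Q − Q_b): 0.0, 3.0, 24.0, 48.0, 84.0, 113.0, 93.0, 76.0, 62.0, 0.0 m³/s.
ΣQ_DR = 503.0 m³/s.
With Δt = 6 h = 21600 s, V = ΣQ_DR · Δt = 503.0 × 21600 = 1.09 × 10^7 m³.

V ≈ 1.09 × 10^7 m³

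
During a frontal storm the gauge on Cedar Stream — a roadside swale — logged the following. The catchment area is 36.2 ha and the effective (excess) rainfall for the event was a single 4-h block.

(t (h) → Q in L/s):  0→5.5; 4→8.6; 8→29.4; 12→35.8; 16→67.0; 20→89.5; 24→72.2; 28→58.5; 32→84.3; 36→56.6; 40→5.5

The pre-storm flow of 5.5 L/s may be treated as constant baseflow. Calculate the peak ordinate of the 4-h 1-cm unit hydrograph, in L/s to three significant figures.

U_p ≈ 46.7 L/s

Direct runoff: 0.0, 3.1, 23.9, 30.3, 61.5, 84.0, 66.7, 53.0, 78.8, 51.1, 0.0 L/s; ΣQ_DR = 452.4 L/s, peak = 84.0 L/s.
Runoff depth d = ΣQ_DR·Δt / A = 452.4 × 14400 / (36.2 ha) = 18.00 mm.
The 1-cm UH is the DRH scaled by (10 mm)/d, so U_p = 84.0 × 10/18.00 = 46.7 L/s.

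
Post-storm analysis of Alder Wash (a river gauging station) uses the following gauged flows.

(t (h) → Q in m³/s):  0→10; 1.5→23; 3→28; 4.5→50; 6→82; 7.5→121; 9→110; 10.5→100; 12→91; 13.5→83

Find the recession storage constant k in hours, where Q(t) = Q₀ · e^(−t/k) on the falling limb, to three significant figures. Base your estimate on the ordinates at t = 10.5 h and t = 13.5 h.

On the falling limb, Q drops from 100 to 83 m³/s between t = 10.5 h and t = 13.5 h (Δt = 3 h).
k = −Δt / ln(Q₂/Q₁) = −3 / ln(83/100) = 16.1 h.

k ≈ 16.1 h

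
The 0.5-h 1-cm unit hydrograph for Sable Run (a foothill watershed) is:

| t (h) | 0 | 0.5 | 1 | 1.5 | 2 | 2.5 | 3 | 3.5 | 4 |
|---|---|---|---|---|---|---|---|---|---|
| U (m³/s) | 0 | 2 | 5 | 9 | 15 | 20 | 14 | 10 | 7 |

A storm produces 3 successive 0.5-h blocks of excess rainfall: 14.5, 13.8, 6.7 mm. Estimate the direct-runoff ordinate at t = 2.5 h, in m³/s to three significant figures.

Q ≈ 55.7 m³/s

By discrete convolution, Q_j = Σ (P_i / 10 mm) · U_{j−i}.
At t = 2.5 h (j=5): Q = (14.5/10)·20 + (13.8/10)·15 + (6.7/10)·9 = 55.7 m³/s.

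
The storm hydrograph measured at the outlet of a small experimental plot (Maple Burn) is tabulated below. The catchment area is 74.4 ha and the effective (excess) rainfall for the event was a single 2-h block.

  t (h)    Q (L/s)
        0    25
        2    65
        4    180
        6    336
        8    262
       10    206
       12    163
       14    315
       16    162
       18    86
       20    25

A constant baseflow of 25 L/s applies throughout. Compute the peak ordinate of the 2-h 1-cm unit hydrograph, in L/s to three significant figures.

U_p ≈ 207 L/s

Direct runoff: 0.0, 40.0, 155.0, 311.0, 237.0, 181.0, 138.0, 290.0, 137.0, 61.0, 0.0 L/s; ΣQ_DR = 1550 L/s, peak = 311.0 L/s.
Runoff depth d = ΣQ_DR·Δt / A = 1550 × 7200 / (74.4 ha) = 15.00 mm.
The 1-cm UH is the DRH scaled by (10 mm)/d, so U_p = 311.0 × 10/15.00 = 207 L/s.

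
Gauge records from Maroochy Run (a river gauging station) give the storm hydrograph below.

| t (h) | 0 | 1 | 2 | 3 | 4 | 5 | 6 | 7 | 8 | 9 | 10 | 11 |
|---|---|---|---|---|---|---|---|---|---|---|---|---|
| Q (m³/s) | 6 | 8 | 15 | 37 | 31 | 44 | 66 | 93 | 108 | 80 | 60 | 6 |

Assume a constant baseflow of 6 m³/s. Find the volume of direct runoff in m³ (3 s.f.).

V ≈ 1.74 × 10^6 m³

Direct-runoff ordinates (Q − Q_b): 0.0, 2.0, 9.0, 31.0, 25.0, 38.0, 60.0, 87.0, 102.0, 74.0, 54.0, 0.0 m³/s.
ΣQ_DR = 482.0 m³/s.
With Δt = 1 h = 3600 s, V = ΣQ_DR · Δt = 482.0 × 3600 = 1.74 × 10^6 m³.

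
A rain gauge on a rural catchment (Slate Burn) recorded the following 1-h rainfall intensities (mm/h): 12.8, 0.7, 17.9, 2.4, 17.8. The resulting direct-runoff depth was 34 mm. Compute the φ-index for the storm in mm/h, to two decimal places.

φ ≈ 4.83 mm/h

Only the 3 blocks with intensity above φ contribute runoff: 12.8, 17.9, 17.8 mm/h.
Σ(I−φ)·Δt = d  ⇒  (12.8+17.9+17.8 − 3φ)·1 = 34
φ = (48.50 − 34/1) / 3 = 4.83 mm/h.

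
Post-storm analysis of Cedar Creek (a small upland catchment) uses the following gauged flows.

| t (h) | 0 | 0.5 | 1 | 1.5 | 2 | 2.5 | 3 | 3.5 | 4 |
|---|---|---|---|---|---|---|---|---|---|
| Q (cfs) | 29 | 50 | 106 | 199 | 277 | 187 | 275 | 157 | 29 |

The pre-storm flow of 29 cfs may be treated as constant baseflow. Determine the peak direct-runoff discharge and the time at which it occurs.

Subtracting baseflow gives direct-runoff ordinates: 0.0, 21.0, 77.0, 170.0, 248.0, 158.0, 246.0, 128.0, 0.0 cfs.
The maximum is 248.0 cfs, occurring at the reading for t = 2 h.

Q_p = 248.0 cfs at t = 2 h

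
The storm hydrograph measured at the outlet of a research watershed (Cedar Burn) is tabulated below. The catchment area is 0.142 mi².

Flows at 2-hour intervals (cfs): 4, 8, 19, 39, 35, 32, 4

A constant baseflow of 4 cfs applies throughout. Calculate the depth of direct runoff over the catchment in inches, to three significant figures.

Direct runoff: 0.0, 4.0, 15.0, 35.0, 31.0, 28.0, 0.0 cfs; ΣQ_DR = 113.0 cfs.
V = ΣQ_DR · Δt = 113.0 × 7200 s = 8.136 × 10^5 ft³.
Over A = 0.142 mi², depth = V / A = 2.47 in.

d ≈ 2.47 in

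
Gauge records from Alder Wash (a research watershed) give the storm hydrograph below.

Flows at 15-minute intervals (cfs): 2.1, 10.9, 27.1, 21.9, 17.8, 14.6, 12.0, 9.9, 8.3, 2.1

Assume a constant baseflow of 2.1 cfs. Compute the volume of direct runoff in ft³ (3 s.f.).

V ≈ 95100 ft³

Direct-runoff ordinates (Q − Q_b): 0.0, 8.8, 25.0, 19.8, 15.7, 12.5, 9.9, 7.8, 6.2, 0.0 cfs.
ΣQ_DR = 105.7 cfs.
With Δt = 0.25 h = 900 s, V = ΣQ_DR · Δt = 105.7 × 900 = 95100 ft³.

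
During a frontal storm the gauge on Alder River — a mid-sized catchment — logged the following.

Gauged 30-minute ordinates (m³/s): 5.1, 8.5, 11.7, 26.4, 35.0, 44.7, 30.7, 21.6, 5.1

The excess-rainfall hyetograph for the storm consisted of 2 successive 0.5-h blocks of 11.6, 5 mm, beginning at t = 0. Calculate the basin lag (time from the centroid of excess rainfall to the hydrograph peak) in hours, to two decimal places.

Centroid of excess rainfall: t_c = Σ P_i·t̄_i / ΣP_i = 0.4006 h (block centres at 0.25, 0.75 h).
Hydrograph peak occurs at t = 2.5 h, so basin lag t_L = 2.5 − 0.4006 = 2.10 h.

t_L ≈ 2.10 h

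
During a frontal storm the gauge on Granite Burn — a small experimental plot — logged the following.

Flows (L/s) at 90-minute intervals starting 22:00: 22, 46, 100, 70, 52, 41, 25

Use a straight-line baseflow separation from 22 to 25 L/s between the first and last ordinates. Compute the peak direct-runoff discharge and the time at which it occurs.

Q_p = 77.00 L/s at t = 01:00

Subtracting baseflow gives direct-runoff ordinates: 0.00, 23.50, 77.00, 46.50, 28.00, 16.50, 0.00 L/s.
The maximum is 77.00 L/s, occurring at the reading for t = 01:00.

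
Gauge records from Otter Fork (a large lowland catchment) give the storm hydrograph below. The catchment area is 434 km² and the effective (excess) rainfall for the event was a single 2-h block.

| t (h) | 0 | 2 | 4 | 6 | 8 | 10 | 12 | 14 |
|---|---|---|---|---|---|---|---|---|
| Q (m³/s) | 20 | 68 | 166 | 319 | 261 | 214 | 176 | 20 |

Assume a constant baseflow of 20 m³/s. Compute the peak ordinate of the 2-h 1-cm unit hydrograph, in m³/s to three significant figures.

U_p ≈ 166 m³/s

Direct runoff: 0.0, 48.0, 146.0, 299.0, 241.0, 194.0, 156.0, 0.0 m³/s; ΣQ_DR = 1084 m³/s, peak = 299.0 m³/s.
Runoff depth d = ΣQ_DR·Δt / A = 1084 × 7200 / (434 km²) = 17.98 mm.
The 1-cm UH is the DRH scaled by (10 mm)/d, so U_p = 299.0 × 10/17.98 = 166 m³/s.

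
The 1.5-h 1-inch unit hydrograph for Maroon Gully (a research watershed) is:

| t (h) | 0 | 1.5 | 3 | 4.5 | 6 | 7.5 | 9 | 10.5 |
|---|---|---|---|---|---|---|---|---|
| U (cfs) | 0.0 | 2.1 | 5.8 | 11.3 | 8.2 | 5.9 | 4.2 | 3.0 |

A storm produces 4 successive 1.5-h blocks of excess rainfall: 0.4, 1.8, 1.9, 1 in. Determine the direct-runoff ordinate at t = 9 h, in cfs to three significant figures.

By discrete convolution, Q_j = Σ (P_i / 1 in) · U_{j−i}.
At t = 9 h (j=6): Q = (0.4/1)·4.2 + (1.8/1)·5.9 + (1.9/1)·8.2 + (1/1)·11.3 = 39.2 cfs.

Q ≈ 39.2 cfs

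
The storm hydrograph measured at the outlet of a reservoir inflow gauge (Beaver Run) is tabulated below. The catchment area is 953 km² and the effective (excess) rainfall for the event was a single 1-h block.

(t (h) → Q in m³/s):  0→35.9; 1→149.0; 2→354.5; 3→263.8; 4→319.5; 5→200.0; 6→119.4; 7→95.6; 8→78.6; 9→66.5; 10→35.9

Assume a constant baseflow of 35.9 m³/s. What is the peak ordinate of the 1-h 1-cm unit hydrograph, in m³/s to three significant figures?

U_p ≈ 637 m³/s

Direct runoff: 0.0, 113.1, 318.6, 227.9, 283.6, 164.1, 83.5, 59.7, 42.7, 30.6, 0.0 m³/s; ΣQ_DR = 1324 m³/s, peak = 318.6 m³/s.
Runoff depth d = ΣQ_DR·Δt / A = 1324 × 3600 / (953 km²) = 5.001 mm.
The 1-cm UH is the DRH scaled by (10 mm)/d, so U_p = 318.6 × 10/5.001 = 637 m³/s.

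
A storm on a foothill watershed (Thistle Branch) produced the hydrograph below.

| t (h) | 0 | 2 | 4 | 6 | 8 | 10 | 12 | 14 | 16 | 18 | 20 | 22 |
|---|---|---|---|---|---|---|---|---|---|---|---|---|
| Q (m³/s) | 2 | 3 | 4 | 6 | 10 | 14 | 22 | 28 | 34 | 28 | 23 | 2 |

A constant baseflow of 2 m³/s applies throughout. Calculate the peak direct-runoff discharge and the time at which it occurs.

Q_p = 32.0 m³/s at t = 16 h

Subtracting baseflow gives direct-runoff ordinates: 0.0, 1.0, 2.0, 4.0, 8.0, 12.0, 20.0, 26.0, 32.0, 26.0, 21.0, 0.0 m³/s.
The maximum is 32.0 m³/s, occurring at the reading for t = 16 h.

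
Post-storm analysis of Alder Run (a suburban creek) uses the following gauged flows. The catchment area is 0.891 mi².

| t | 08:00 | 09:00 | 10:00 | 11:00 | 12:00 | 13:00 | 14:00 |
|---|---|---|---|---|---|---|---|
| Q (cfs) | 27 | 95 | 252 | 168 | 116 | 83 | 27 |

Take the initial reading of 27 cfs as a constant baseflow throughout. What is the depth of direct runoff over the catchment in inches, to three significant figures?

Direct runoff: 0.0, 68.0, 225.0, 141.0, 89.0, 56.0, 0.0 cfs; ΣQ_DR = 579.0 cfs.
V = ΣQ_DR · Δt = 579.0 × 3600 s = 2.084 × 10^6 ft³.
Over A = 0.891 mi², depth = V / A = 1.01 in.

d ≈ 1.01 in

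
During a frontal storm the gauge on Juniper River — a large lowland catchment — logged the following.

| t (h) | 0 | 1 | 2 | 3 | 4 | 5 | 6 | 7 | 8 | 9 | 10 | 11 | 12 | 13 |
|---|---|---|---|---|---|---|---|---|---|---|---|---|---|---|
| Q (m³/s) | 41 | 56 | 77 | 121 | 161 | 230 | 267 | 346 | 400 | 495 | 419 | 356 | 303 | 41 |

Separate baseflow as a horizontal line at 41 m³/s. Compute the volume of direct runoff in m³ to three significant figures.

V ≈ 9.86 × 10^6 m³

Direct-runoff ordinates (Q − Q_b): 0.0, 15.0, 36.0, 80.0, 120.0, 189.0, 226.0, 305.0, 359.0, 454.0, 378.0, 315.0, 262.0, 0.0 m³/s.
ΣQ_DR = 2739 m³/s.
With Δt = 1 h = 3600 s, V = ΣQ_DR · Δt = 2739 × 3600 = 9.86 × 10^6 m³.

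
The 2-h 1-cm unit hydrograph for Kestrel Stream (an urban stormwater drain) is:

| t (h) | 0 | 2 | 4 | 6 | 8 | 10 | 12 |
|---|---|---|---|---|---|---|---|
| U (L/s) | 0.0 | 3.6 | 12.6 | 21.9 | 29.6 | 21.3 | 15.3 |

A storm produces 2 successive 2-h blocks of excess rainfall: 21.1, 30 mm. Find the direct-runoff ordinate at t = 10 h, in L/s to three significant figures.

By discrete convolution, Q_j = Σ (P_i / 10 mm) · U_{j−i}.
At t = 10 h (j=5): Q = (21.1/10)·21.3 + (30/10)·29.6 = 134 L/s.

Q ≈ 134 L/s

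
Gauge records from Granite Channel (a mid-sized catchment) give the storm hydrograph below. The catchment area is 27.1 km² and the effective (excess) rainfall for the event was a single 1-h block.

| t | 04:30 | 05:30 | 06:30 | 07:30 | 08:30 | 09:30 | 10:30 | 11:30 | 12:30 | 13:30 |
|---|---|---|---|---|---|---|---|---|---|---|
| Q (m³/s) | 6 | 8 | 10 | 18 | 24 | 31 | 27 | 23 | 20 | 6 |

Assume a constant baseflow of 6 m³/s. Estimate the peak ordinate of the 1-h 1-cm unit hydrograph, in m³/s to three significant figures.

U_p ≈ 16.7 m³/s

Direct runoff: 0.0, 2.0, 4.0, 12.0, 18.0, 25.0, 21.0, 17.0, 14.0, 0.0 m³/s; ΣQ_DR = 113.0 m³/s, peak = 25.0 m³/s.
Runoff depth d = ΣQ_DR·Δt / A = 113.0 × 3600 / (27.1 km²) = 15.01 mm.
The 1-cm UH is the DRH scaled by (10 mm)/d, so U_p = 25.0 × 10/15.01 = 16.7 m³/s.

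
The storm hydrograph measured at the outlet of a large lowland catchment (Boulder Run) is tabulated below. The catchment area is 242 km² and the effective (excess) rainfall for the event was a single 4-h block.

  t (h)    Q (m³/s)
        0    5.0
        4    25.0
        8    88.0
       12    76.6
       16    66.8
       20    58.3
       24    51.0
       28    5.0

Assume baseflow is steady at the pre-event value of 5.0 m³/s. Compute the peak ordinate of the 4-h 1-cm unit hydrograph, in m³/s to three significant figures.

U_p ≈ 41.6 m³/s

Direct runoff: 0.0, 20.0, 83.0, 71.6, 61.8, 53.3, 46.0, 0.0 m³/s; ΣQ_DR = 335.7 m³/s, peak = 83.0 m³/s.
Runoff depth d = ΣQ_DR·Δt / A = 335.7 × 14400 / (242 km²) = 19.98 mm.
The 1-cm UH is the DRH scaled by (10 mm)/d, so U_p = 83.0 × 10/19.98 = 41.6 m³/s.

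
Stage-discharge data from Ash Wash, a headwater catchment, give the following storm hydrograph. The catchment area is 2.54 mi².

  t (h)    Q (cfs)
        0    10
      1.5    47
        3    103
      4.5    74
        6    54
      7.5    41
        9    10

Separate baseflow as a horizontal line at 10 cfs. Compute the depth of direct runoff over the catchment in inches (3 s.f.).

d ≈ 0.246 in

Direct runoff: 0.0, 37.0, 93.0, 64.0, 44.0, 31.0, 0.0 cfs; ΣQ_DR = 269.0 cfs.
V = ΣQ_DR · Δt = 269.0 × 5400 s = 1.453 × 10^6 ft³.
Over A = 2.54 mi², depth = V / A = 0.246 in.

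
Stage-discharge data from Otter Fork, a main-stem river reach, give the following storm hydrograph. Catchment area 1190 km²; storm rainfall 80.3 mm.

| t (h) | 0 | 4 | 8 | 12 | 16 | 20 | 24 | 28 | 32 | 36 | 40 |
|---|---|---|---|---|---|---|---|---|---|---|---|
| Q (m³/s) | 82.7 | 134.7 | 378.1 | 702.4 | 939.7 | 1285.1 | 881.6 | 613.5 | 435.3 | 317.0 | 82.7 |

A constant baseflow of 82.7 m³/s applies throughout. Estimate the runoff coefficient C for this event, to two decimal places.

C ≈ 0.74

ΣQ_DR = 4943 m³/s; V = ΣQ_DR·Δt = 7.118 × 10^7 m³.
Runoff depth d = V / A = 59.82 mm.
C = d / P = 59.82 / 80.3 = 0.74.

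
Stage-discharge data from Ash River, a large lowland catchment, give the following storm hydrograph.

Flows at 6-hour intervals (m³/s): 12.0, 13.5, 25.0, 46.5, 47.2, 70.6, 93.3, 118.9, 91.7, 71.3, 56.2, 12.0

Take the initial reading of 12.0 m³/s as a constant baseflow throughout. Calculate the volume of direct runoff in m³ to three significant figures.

V ≈ 1.11 × 10^7 m³

Direct-runoff ordinates (Q − Q_b): 0.0, 1.5, 13.0, 34.5, 35.2, 58.6, 81.3, 106.9, 79.7, 59.3, 44.2, 0.0 m³/s.
ΣQ_DR = 514.2 m³/s.
With Δt = 6 h = 21600 s, V = ΣQ_DR · Δt = 514.2 × 21600 = 1.11 × 10^7 m³.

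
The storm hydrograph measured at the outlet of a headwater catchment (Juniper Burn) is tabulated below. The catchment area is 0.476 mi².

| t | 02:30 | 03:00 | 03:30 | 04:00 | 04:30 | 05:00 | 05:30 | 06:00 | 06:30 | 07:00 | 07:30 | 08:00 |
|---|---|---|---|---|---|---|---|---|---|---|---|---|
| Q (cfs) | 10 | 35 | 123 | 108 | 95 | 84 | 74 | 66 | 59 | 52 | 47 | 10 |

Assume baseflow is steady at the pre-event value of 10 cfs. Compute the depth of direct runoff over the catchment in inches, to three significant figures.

Direct runoff: 0.0, 25.0, 113.0, 98.0, 85.0, 74.0, 64.0, 56.0, 49.0, 42.0, 37.0, 0.0 cfs; ΣQ_DR = 643.0 cfs.
V = ΣQ_DR · Δt = 643.0 × 1800 s = 1.157 × 10^6 ft³.
Over A = 0.476 mi², depth = V / A = 1.05 in.

d ≈ 1.05 in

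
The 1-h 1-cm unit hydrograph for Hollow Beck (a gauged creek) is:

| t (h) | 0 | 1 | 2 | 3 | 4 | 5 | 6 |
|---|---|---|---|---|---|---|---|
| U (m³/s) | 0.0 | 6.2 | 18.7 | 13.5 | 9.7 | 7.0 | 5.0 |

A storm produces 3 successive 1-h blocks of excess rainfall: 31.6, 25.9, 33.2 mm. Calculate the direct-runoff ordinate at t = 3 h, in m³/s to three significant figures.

Q ≈ 112 m³/s

By discrete convolution, Q_j = Σ (P_i / 10 mm) · U_{j−i}.
At t = 3 h (j=3): Q = (31.6/10)·13.5 + (25.9/10)·18.7 + (33.2/10)·6.2 = 112 m³/s.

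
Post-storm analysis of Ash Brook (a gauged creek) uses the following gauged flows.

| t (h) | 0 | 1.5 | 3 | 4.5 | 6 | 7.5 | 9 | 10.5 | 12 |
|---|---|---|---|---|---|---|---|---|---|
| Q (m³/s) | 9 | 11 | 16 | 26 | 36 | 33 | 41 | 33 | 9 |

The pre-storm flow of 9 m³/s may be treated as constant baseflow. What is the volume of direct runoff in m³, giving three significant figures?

Direct-runoff ordinates (Q − Q_b): 0.0, 2.0, 7.0, 17.0, 27.0, 24.0, 32.0, 24.0, 0.0 m³/s.
ΣQ_DR = 133.0 m³/s.
With Δt = 1.5 h = 5400 s, V = ΣQ_DR · Δt = 133.0 × 5400 = 7.18 × 10^5 m³.

V ≈ 7.18 × 10^5 m³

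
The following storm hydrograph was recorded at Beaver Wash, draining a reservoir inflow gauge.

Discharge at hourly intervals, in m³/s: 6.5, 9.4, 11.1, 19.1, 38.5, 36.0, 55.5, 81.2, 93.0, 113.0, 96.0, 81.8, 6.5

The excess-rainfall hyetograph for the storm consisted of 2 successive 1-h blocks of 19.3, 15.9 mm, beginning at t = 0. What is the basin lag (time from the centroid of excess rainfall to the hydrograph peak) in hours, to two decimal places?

Centroid of excess rainfall: t_c = Σ P_i·t̄_i / ΣP_i = 0.9517 h (block centres at 0.5, 1.5 h).
Hydrograph peak occurs at t = 9 h, so basin lag t_L = 9 − 0.9517 = 8.05 h.

t_L ≈ 8.05 h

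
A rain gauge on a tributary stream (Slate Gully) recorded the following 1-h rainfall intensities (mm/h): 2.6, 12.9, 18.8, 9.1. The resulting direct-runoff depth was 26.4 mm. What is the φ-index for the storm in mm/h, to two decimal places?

Only the 3 blocks with intensity above φ contribute runoff: 12.9, 18.8, 9.1 mm/h.
Σ(I−φ)·Δt = d  ⇒  (12.9+18.8+9.1 − 3φ)·1 = 26.4
φ = (40.80 − 26.4/1) / 3 = 4.80 mm/h.

φ ≈ 4.80 mm/h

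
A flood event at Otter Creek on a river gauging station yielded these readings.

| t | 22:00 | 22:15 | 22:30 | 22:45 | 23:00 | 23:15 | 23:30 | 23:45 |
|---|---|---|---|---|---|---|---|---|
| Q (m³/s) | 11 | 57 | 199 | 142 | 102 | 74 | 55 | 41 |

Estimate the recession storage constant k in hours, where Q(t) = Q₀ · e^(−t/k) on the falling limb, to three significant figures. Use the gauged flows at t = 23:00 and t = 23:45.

k ≈ 0.823 h

On the falling limb, Q drops from 102 to 41 m³/s between t = 23:00 and t = 23:45 (Δt = 0.75 h).
k = −Δt / ln(Q₂/Q₁) = −0.75 / ln(41/102) = 0.823 h.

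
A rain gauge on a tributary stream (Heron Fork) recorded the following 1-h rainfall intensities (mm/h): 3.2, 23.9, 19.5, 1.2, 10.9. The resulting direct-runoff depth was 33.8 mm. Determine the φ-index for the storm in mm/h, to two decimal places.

Only the 3 blocks with intensity above φ contribute runoff: 23.9, 19.5, 10.9 mm/h.
Σ(I−φ)·Δt = d  ⇒  (23.9+19.5+10.9 − 3φ)·1 = 33.8
φ = (54.30 − 33.8/1) / 3 = 6.83 mm/h.

φ ≈ 6.83 mm/h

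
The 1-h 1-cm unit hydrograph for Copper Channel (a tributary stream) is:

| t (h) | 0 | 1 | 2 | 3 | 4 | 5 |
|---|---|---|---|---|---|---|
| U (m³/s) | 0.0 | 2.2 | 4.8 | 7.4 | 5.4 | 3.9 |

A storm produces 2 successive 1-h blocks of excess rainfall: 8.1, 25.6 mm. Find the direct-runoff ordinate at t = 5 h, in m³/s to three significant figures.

Q ≈ 17.0 m³/s

By discrete convolution, Q_j = Σ (P_i / 10 mm) · U_{j−i}.
At t = 5 h (j=5): Q = (8.1/10)·3.9 + (25.6/10)·5.4 = 17.0 m³/s.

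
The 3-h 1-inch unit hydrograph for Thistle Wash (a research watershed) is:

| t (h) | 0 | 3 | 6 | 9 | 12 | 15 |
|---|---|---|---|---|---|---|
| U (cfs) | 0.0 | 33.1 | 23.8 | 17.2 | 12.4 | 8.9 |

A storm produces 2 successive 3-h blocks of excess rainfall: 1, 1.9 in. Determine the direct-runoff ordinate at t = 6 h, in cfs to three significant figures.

Q ≈ 86.7 cfs

By discrete convolution, Q_j = Σ (P_i / 1 in) · U_{j−i}.
At t = 6 h (j=2): Q = (1/1)·23.8 + (1.9/1)·33.1 = 86.7 cfs.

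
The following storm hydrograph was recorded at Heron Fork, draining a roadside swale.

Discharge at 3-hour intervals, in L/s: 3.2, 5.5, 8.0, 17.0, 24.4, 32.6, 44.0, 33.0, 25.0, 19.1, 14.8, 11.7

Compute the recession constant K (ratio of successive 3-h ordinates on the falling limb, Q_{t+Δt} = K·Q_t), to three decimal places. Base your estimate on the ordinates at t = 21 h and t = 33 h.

Using the recession-limb readings at t = 21 h and t = 33 h: Q falls from 33.0 to 11.7 L/s over 4 intervals.
K = (Q₂/Q₁)^(1/4) = (11.7/33.0)^(1/4) = 0.772.

K ≈ 0.772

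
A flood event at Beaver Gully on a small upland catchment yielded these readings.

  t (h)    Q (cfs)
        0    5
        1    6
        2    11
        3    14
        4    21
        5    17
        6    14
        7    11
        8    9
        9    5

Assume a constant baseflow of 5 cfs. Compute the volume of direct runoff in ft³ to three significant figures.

Direct-runoff ordinates (Q − Q_b): 0.0, 1.0, 6.0, 9.0, 16.0, 12.0, 9.0, 6.0, 4.0, 0.0 cfs.
ΣQ_DR = 63.00 cfs.
With Δt = 1 h = 3600 s, V = ΣQ_DR · Δt = 63.00 × 3600 = 2.27 × 10^5 ft³.

V ≈ 2.27 × 10^5 ft³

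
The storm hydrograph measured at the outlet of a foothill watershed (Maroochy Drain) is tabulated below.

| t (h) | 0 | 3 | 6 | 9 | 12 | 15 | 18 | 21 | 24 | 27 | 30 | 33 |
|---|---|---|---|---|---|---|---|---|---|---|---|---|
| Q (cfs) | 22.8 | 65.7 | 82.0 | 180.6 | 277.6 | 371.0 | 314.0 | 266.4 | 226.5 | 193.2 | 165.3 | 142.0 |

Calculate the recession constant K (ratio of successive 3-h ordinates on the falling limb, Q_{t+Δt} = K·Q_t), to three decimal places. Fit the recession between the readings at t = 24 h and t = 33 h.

K ≈ 0.856

Using the recession-limb readings at t = 24 h and t = 33 h: Q falls from 226.5 to 142.0 cfs over 3 intervals.
K = (Q₂/Q₁)^(1/3) = (142.0/226.5)^(1/3) = 0.856.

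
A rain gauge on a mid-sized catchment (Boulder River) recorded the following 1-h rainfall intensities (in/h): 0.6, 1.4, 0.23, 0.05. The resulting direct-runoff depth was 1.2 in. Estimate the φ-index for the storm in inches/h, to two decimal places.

φ ≈ 0.40 in/h

Only the 2 blocks with intensity above φ contribute runoff: 0.6, 1.4 in/h.
Σ(I−φ)·Δt = d  ⇒  (0.6+1.4 − 2φ)·1 = 1.2
φ = (2.000 − 1.2/1) / 2 = 0.40 in/h.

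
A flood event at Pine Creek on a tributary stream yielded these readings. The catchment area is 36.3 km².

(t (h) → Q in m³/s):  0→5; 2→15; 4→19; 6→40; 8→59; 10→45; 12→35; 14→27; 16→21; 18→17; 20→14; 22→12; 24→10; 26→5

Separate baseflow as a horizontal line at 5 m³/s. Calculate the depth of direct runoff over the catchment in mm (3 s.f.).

d ≈ 50.4 mm

Direct runoff: 0.0, 10.0, 14.0, 35.0, 54.0, 40.0, 30.0, 22.0, 16.0, 12.0, 9.0, 7.0, 5.0, 0.0 m³/s; ΣQ_DR = 254.0 m³/s.
V = ΣQ_DR · Δt = 254.0 × 7200 s = 1.829 × 10^6 m³.
Over A = 36.3 km², depth = V / A = 50.4 mm.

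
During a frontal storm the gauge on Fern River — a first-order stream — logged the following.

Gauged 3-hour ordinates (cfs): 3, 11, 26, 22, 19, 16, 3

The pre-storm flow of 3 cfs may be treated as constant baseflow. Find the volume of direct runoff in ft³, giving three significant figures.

V ≈ 8.53 × 10^5 ft³

Direct-runoff ordinates (Q − Q_b): 0.0, 8.0, 23.0, 19.0, 16.0, 13.0, 0.0 cfs.
ΣQ_DR = 79.00 cfs.
With Δt = 3 h = 10800 s, V = ΣQ_DR · Δt = 79.00 × 10800 = 8.53 × 10^5 ft³.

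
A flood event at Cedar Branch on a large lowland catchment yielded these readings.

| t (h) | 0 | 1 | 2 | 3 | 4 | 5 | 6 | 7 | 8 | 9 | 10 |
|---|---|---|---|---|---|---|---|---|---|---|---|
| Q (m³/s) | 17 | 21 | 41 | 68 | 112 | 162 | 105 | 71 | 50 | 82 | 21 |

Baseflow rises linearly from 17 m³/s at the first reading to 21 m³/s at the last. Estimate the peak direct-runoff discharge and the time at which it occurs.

Subtracting baseflow gives direct-runoff ordinates: 0.00, 3.60, 23.20, 49.80, 93.40, 143.00, 85.60, 51.20, 29.80, 61.40, 0.00 m³/s.
The maximum is 143.00 m³/s, occurring at the reading for t = 5 h.

Q_p = 143.00 m³/s at t = 5 h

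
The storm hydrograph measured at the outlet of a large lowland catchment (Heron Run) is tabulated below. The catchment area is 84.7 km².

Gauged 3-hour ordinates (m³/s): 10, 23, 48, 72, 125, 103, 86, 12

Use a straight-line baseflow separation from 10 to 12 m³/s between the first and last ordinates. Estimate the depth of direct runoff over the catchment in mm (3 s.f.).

Direct runoff: 0.00, 12.71, 37.43, 61.14, 113.86, 91.57, 74.29, 0.00 m³/s; ΣQ_DR = 391.0 m³/s.
V = ΣQ_DR · Δt = 391.0 × 10800 s = 4.223 × 10^6 m³.
Over A = 84.7 km², depth = V / A = 49.9 mm.

d ≈ 49.9 mm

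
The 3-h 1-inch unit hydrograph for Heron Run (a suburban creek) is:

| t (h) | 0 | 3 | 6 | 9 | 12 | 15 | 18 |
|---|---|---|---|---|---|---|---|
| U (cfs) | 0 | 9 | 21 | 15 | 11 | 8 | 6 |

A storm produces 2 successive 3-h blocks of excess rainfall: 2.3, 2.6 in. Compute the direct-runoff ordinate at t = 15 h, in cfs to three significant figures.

By discrete convolution, Q_j = Σ (P_i / 1 in) · U_{j−i}.
At t = 15 h (j=5): Q = (2.3/1)·8 + (2.6/1)·11 = 47.0 cfs.

Q ≈ 47.0 cfs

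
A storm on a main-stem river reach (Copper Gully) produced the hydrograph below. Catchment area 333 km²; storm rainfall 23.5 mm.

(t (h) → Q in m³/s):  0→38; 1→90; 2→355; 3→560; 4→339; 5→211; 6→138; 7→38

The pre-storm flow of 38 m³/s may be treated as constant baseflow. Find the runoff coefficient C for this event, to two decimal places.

ΣQ_DR = 1465 m³/s; V = ΣQ_DR·Δt = 5.274 × 10^6 m³.
Runoff depth d = V / A = 15.84 mm.
C = d / P = 15.84 / 23.5 = 0.67.

C ≈ 0.67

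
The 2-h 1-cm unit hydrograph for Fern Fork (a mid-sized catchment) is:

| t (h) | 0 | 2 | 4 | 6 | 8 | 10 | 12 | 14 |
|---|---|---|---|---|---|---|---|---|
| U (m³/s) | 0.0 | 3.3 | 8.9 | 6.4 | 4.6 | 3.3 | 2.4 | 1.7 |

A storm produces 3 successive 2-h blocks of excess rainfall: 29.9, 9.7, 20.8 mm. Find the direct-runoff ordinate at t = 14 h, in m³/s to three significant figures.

By discrete convolution, Q_j = Σ (P_i / 10 mm) · U_{j−i}.
At t = 14 h (j=7): Q = (29.9/10)·1.7 + (9.7/10)·2.4 + (20.8/10)·3.3 = 14.3 m³/s.

Q ≈ 14.3 m³/s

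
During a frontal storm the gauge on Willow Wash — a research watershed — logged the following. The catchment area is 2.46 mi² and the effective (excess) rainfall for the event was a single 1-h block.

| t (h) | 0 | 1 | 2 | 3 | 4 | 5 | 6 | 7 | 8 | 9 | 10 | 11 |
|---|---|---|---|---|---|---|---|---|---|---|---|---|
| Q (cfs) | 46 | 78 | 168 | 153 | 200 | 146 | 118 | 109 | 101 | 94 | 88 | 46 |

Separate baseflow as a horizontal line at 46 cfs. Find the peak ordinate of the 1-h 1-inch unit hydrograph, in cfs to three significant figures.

U_p ≈ 308 cfs

Direct runoff: 0.0, 32.0, 122.0, 107.0, 154.0, 100.0, 72.0, 63.0, 55.0, 48.0, 42.0, 0.0 cfs; ΣQ_DR = 795.0 cfs, peak = 154.0 cfs.
Runoff depth d = ΣQ_DR·Δt / A = 795.0 × 3600 / (2.46 mi²) = 0.5008 in.
The 1-inch UH is the DRH scaled by (1 in)/d, so U_p = 154.0 × 1/0.5008 = 308 cfs.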